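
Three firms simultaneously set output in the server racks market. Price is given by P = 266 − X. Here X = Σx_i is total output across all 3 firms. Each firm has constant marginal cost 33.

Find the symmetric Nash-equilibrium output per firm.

58.25

A representative firm's profit is π_i = x_i(266 − X) − 33x_i, with X = x_i + Σ_{j≠i} x_j.
First-order condition: 233 − 2x_i − Σ_{j≠i} x_j = 0.
With identical firms, set every x_j = x: then 233 − 2x − 2x = 0, i.e. x = 233/4 = 58.25.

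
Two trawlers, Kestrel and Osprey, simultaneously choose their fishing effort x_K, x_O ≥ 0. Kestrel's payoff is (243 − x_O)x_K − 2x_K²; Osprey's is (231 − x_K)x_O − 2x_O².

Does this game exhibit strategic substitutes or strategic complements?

Expanding Kestrel's payoff: 243x_K − x_Ox_K − 2x_K².
∂π/∂x_K = 243 − x_O − 4x_K = 0, so x_K = 60.75 − 0.25x_O.
The best-response slope dx_K/dx_O = −0.25 < 0: the reaction function is downward-sloping, so the choices are strategic substitutes.

strategic substitutes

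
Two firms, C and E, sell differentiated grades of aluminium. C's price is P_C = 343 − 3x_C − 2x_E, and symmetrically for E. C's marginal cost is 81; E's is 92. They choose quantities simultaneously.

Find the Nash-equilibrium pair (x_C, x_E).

33.4375, 30.6875

Firm C's profit: π = x_C(343 − 3x_C − 2x_E) − 81x_C.
∂π/∂x_C = 262 − 6x_C − 2x_E = 0 ⇒ x_C = 131/3 − (1/3)x_E.
Similarly x_E = 251/6 − (1/3)x_C.
Plugging x_E into C's best response: x_C = 131/3 − (1/3)(251/6 − (1/3)x_C) ⇒ (8/9)x_C = 535/18, so x_C = 33.4375.
Then x_E = 251/6 − (1/3)·33.4375 = 30.6875.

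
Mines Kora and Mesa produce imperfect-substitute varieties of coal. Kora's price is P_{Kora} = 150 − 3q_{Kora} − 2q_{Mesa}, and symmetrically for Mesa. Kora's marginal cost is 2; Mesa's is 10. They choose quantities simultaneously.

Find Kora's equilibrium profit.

Mine Kora's profit: π = q_{Kora}(150 − 3q_{Kora} − 2q_{Mesa}) − 2q_{Kora}.
∂π/∂q_{Kora} = 148 − 6q_{Kora} − 2q_{Mesa} = 0 ⇒ q_{Kora} = 74/3 − (1/3)q_{Mesa}.
Similarly q_{Mesa} = 70/3 − (1/3)q_{Kora}.
Substituting the second reaction function into the first: q_{Kora} = 74/3 − (1/3)(70/3 − (1/3)q_{Kora}), which gives (8/9)q_{Kora} = 152/9 ⇒ q_{Kora} = 19.
Then q_{Mesa} = 70/3 − (1/3)·19 = 17.
P_{Kora} = 150 − 3·19 − 2·17 = 59.
Profit = (59 − 2)·19 = 1083.

1083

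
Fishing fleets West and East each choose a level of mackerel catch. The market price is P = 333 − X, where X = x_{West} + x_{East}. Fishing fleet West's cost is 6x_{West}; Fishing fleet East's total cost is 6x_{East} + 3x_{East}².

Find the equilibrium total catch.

Fishing fleet West's profit: π = x_{West}(333 − (x_{West} + x_{East})) − 6x_{West}.
∂π/∂x_{West} = 327 − 2x_{West} − x_{East} = 0, so x_{West} = 163.5 − 0.5x_{East}.
For East: ∂π/∂x_{East} = 327 − 8x_{East} − x_{West} = 0 ⇒ x_{East} = 40.875 − 0.125x_{West}.
Solving the two reaction functions simultaneously: (1 − (−0.5)(−0.125))x_{West} = 163.5 − 0.5·40.875, so 0.9375x_{West} = 143.0625 and x_{West} = 152.6.
Then x_{East} = 40.875 − 0.125·152.6 = 21.8.
Total catch: 152.6 + 21.8 = 174.4.

174.4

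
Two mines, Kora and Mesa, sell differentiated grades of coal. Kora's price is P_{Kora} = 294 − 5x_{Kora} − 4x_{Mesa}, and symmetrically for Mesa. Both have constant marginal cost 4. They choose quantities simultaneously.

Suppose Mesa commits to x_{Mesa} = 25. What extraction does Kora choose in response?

19

Mine Kora's profit: π = x_{Kora}(294 − 5x_{Kora} − 4x_{Mesa}) − 4x_{Kora}.
∂π/∂x_{Kora} = 290 − 10x_{Kora} − 4x_{Mesa} = 0 ⇒ x_{Kora} = 29 − 0.4x_{Mesa}.
At x_{Mesa} = 25: x_{Kora} = 29 − 0.4·25 = 19.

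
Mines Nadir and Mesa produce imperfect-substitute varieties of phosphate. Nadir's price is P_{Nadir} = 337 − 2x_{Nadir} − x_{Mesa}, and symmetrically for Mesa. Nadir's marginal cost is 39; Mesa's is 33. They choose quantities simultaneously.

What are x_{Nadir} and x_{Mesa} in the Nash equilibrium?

Mine Nadir's profit: π = x_{Nadir}(337 − 2x_{Nadir} − x_{Mesa}) − 39x_{Nadir}.
∂π/∂x_{Nadir} = 298 − 4x_{Nadir} − x_{Mesa} = 0 ⇒ x_{Nadir} = 74.5 − 0.25x_{Mesa}.
Similarly x_{Mesa} = 76 − 0.25x_{Nadir}.
Substituting the second reaction function into the first: x_{Nadir} = 74.5 − 0.25(76 − 0.25x_{Nadir}), which gives 0.9375x_{Nadir} = 55.5 ⇒ x_{Nadir} = 59.2.
Then x_{Mesa} = 76 − 0.25·59.2 = 61.2.

59.2, 61.2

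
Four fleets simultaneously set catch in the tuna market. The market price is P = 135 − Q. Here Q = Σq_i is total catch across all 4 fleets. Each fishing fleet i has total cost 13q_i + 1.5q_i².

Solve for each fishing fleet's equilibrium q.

A representative fishing fleet's profit is π_i = q_i(135 − Q) − 13q_i − 1.5q_i², with Q = q_i + Σ_{j≠i} q_j.
First-order condition: 122 − 5q_i − Σ_{j≠i} q_j = 0.
Imposing symmetry (q_j = q for all j) turns Σ_{j≠i} q_j into 3q, so 122 = 8q and q = 15.25.

15.25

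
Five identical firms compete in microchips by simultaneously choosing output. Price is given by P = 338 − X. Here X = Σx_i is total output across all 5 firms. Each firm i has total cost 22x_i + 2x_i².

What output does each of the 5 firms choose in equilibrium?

A representative firm's profit is π_i = x_i(338 − X) − 22x_i − 2x_i², with X = x_i + Σ_{j≠i} x_j.
First-order condition: 316 − 6x_i − Σ_{j≠i} x_j = 0.
With identical firms, set every x_j = x: then 316 − 6x − 4x = 0, i.e. x = 316/10 = 31.6.

31.6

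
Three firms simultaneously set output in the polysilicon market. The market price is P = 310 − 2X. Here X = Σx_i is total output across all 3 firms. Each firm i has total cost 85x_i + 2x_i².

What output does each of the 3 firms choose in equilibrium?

A representative firm's profit is π_i = x_i(310 − 2X) − 85x_i − 2x_i², with X = x_i + Σ_{j≠i} x_j.
First-order condition: 225 − 8x_i − 2Σ_{j≠i} x_j = 0.
With identical firms, set every x_j = x: then 225 − 8x − 4x = 0, i.e. x = 225/12 = 18.75.

18.75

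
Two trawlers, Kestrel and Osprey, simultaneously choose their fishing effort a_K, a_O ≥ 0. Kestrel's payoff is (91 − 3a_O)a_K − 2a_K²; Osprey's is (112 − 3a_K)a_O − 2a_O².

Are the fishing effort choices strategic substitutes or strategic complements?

Expanding Kestrel's payoff: 91a_K − 3a_Oa_K − 2a_K².
∂π/∂a_K = 91 − 3a_O − 4a_K = 0, so a_K = 22.75 − 0.75a_O.
The best-response slope da_K/da_O = −0.75 < 0: the reaction function is downward-sloping, so the choices are strategic substitutes.

strategic substitutes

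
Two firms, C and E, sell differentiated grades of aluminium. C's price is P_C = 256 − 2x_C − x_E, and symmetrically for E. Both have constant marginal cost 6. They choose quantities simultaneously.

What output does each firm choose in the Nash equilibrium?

50

Firm C's profit: π = x_C(256 − 2x_C − x_E) − 6x_C.
∂π/∂x_C = 250 − 4x_C − x_E = 0 ⇒ x_C = 62.5 − 0.25x_E.
The game is symmetric, so in equilibrium x_E = x_C: the reaction function gives 1.25x_C = 62.5, hence x_C = 50.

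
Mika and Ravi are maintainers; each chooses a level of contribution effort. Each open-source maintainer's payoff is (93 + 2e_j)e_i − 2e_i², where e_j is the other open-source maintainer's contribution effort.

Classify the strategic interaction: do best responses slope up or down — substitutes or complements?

Mika's payoff is (93 + 2e_R)e_M − 2e_M².
∂π/∂e_M = 93 + 2e_R − 4e_M = 0, so e_M = 23.25 + 0.5e_R.
The best-response slope de_M/de_R = 0.5 > 0: the reaction function is upward-sloping, so the choices are strategic complements.

strategic complements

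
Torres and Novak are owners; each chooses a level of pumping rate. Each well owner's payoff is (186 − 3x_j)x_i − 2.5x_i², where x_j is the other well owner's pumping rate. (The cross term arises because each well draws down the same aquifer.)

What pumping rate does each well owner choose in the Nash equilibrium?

23.25

Torres's payoff is (186 − 3x_N)x_T − 2.5x_T².
∂π/∂x_T = 186 − 3x_N − 5x_T = 0, so x_T = 37.2 − 0.6x_N.
The game is symmetric, so in equilibrium x_N = x_T: the reaction function gives 1.6x_T = 37.2, hence x_T = 23.25.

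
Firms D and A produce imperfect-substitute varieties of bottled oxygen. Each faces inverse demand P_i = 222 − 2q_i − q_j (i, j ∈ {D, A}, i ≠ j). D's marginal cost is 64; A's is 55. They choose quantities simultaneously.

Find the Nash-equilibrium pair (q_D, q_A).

Firm D's profit: π = q_D(222 − 2q_D − q_A) − 64q_D.
∂π/∂q_D = 158 − 4q_D − q_A = 0 ⇒ q_D = 39.5 − 0.25q_A.
Similarly q_A = 41.75 − 0.25q_D.
Solving the two reaction functions simultaneously: (1 − (−0.25)(−0.25))q_D = 39.5 − 0.25·41.75, so 0.9375q_D = 29.0625 and q_D = 31.
Then q_A = 41.75 − 0.25·31 = 34.

31, 34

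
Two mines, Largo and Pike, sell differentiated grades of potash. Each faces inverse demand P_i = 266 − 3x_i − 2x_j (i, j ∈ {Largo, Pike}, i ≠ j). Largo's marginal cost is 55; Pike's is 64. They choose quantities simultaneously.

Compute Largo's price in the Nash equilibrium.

Mine Largo's profit: π = x_{Largo}(266 − 3x_{Largo} − 2x_{Pike}) − 55x_{Largo}.
∂π/∂x_{Largo} = 211 − 6x_{Largo} − 2x_{Pike} = 0 ⇒ x_{Largo} = 211/6 − (1/3)x_{Pike}.
Similarly x_{Pike} = 101/3 − (1/3)x_{Largo}.
Substituting the second reaction function into the first: x_{Largo} = 211/6 − (1/3)(101/3 − (1/3)x_{Largo}), which gives (8/9)x_{Largo} = 431/18 ⇒ x_{Largo} = 26.9375.
Then x_{Pike} = 101/3 − (1/3)·26.9375 = 24.6875.
P_{Largo} = 266 − 3·26.9375 − 2·24.6875 = 135.8125.

135.8125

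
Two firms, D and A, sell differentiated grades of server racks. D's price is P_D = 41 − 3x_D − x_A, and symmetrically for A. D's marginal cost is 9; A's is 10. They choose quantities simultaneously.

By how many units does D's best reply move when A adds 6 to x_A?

-1

Firm D's profit: π = x_D(41 − 3x_D − x_A) − 9x_D.
∂π/∂x_D = 32 − 6x_D − x_A = 0 ⇒ x_D = 16/3 − (1/6)x_A.
The reaction-function slope is −1/6, so a 6-unit rise in x_A moves x_D by −1/6 × 6 = −1. D's best response falls — the actions are strategic substitutes.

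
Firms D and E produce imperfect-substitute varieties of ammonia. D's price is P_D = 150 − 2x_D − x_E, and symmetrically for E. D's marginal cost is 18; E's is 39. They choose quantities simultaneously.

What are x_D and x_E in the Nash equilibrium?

27.8, 20.8

Firm D's profit: π = x_D(150 − 2x_D − x_E) − 18x_D.
∂π/∂x_D = 132 − 4x_D − x_E = 0 ⇒ x_D = 33 − 0.25x_E.
Similarly x_E = 27.75 − 0.25x_D.
Solving the two reaction functions simultaneously: (1 − (−0.25)(−0.25))x_D = 33 − 0.25·27.75, so 0.9375x_D = 26.0625 and x_D = 27.8.
Then x_E = 27.75 − 0.25·27.8 = 20.8.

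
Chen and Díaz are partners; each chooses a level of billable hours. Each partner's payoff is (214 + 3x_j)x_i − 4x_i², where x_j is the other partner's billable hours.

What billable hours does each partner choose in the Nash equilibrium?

Chen's payoff is (214 + 3x_D)x_C − 4x_C².
∂π/∂x_C = 214 + 3x_D − 8x_C = 0, so x_C = 26.75 + 0.375x_D.
The game is symmetric, so in equilibrium x_D = x_C: the reaction function gives 0.625x_C = 26.75, hence x_C = 42.8.

42.8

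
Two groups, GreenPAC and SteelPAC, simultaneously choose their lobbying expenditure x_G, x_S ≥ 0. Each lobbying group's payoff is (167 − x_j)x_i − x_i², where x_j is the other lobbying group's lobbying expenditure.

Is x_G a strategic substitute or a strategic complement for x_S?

strategic substitutes

GreenPAC's payoff is (167 − x_S)x_G − x_G².
∂π/∂x_G = 167 − x_S − 2x_G = 0, so x_G = 83.5 − 0.5x_S.
The best-response slope dx_G/dx_S = −0.5 < 0: the reaction function is downward-sloping, so the choices are strategic substitutes.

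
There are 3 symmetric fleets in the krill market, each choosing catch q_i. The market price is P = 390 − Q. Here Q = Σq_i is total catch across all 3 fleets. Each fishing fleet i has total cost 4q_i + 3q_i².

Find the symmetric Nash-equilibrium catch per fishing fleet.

A representative fishing fleet's profit is π_i = q_i(390 − Q) − 4q_i − 3q_i², with Q = q_i + Σ_{j≠i} q_j.
First-order condition: 386 − 8q_i − Σ_{j≠i} q_j = 0.
With identical fishing fleets, set every q_j = q: then 386 − 8q − 2q = 0, i.e. q = 386/10 = 38.6.

38.6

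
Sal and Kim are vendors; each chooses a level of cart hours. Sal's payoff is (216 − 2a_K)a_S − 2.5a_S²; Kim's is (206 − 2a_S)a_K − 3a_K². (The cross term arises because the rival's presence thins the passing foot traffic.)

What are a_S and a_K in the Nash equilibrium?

Expanding Sal's payoff: 216a_S − 2a_Ka_S − 2.5a_S².
∂π/∂a_S = 216 − 2a_K − 5a_S = 0, so a_S = 43.2 − 0.4a_K.
Likewise for Kim: a_K = 103/3 − (1/3)a_S.
Substituting the second reaction function into the first: a_S = 43.2 − 0.4(103/3 − (1/3)a_S), which gives (13/15)a_S = 442/15 ⇒ a_S = 34.
Then a_K = 103/3 − (1/3)·34 = 23.

34, 23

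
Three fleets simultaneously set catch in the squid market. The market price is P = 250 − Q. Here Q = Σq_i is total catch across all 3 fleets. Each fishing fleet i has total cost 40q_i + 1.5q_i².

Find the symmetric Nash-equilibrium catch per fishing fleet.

A representative fishing fleet's profit is π_i = q_i(250 − Q) − 40q_i − 1.5q_i², with Q = q_i + Σ_{j≠i} q_j.
First-order condition: 210 − 5q_i − Σ_{j≠i} q_j = 0.
In a symmetric equilibrium every fishing fleet chooses the same q, so Σ_{j≠i} q_j = 2q. The condition becomes 210 − 7q = 0, giving q = 210/7 = 30.

30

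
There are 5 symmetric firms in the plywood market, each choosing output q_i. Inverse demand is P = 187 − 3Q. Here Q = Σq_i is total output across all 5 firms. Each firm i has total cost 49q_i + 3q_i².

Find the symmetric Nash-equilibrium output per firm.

5.75

A representative firm's profit is π_i = q_i(187 − 3Q) − 49q_i − 3q_i², with Q = q_i + Σ_{j≠i} q_j.
First-order condition: 138 − 12q_i − 3Σ_{j≠i} q_j = 0.
Imposing symmetry (q_j = q for all j) turns Σ_{j≠i} q_j into 4q, so 138 = 24q and q = 5.75.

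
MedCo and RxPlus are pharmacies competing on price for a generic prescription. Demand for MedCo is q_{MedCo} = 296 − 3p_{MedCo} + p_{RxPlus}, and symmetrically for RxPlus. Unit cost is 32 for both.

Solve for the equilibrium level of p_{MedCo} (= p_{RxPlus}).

78.4

MedCo's profit: π = (p_{MedCo} − 32)(296 − 3p_{MedCo} + p_{RxPlus}).
∂π/∂p_{MedCo} = 392 − 6p_{MedCo} + p_{RxPlus} = 0 ⇒ p_{MedCo} = 196/3 + (1/6)p_{RxPlus}.
The game is symmetric, so in equilibrium p_{RxPlus} = p_{MedCo}: the reaction function gives (5/6)p_{MedCo} = 196/3, hence p_{MedCo} = 78.4.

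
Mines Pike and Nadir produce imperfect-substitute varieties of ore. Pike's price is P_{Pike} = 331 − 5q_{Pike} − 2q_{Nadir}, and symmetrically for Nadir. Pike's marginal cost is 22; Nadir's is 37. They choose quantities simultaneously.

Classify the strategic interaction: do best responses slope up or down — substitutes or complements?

strategic substitutes

Mine Pike's profit: π = q_{Pike}(331 − 5q_{Pike} − 2q_{Nadir}) − 22q_{Pike}.
∂π/∂q_{Pike} = 309 − 10q_{Pike} − 2q_{Nadir} = 0 ⇒ q_{Pike} = 30.9 − 0.2q_{Nadir}.
The best-response slope dq_{Pike}/dq_{Nadir} = −0.2 < 0: the reaction function is downward-sloping, so the choices are strategic substitutes.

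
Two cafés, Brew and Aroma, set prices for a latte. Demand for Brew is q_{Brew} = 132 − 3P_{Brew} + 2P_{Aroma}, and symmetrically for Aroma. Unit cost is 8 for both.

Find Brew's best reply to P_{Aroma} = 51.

43

Brew's profit: π = (P_{Brew} − 8)(132 − 3P_{Brew} + 2P_{Aroma}).
∂π/∂P_{Brew} = 156 − 6P_{Brew} + 2P_{Aroma} = 0 ⇒ P_{Brew} = 26 + (1/3)P_{Aroma}.
At P_{Aroma} = 51: P_{Brew} = 26 + (1/3)·51 = 43.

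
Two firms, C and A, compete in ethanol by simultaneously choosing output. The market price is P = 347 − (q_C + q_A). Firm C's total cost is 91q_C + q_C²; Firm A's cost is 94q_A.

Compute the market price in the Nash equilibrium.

Firm C's profit: π = q_C(347 − (q_C + q_A)) − 91q_C − q_C².
∂π/∂q_C = 256 − 4q_C − q_A = 0, so q_C = 64 − 0.25q_A.
For A: ∂π/∂q_A = 253 − 2q_A − q_C = 0 ⇒ q_A = 126.5 − 0.5q_C.
Substituting the second reaction function into the first: q_C = 64 − 0.25(126.5 − 0.5q_C), which gives 0.875q_C = 32.375 ⇒ q_C = 37.
Then q_A = 126.5 − 0.5·37 = 108.
Equilibrium price: P = 347 − 145 = 202.

202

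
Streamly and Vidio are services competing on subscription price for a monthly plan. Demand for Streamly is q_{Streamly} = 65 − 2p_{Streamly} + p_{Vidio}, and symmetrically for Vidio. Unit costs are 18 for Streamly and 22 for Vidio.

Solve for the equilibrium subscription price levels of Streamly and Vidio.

Streamly's profit: π = (p_{Streamly} − 18)(65 − 2p_{Streamly} + p_{Vidio}).
∂π/∂p_{Streamly} = 101 − 4p_{Streamly} + p_{Vidio} = 0 ⇒ p_{Streamly} = 25.25 + 0.25p_{Vidio}.
Similarly p_{Vidio} = 27.25 + 0.25p_{Streamly}.
Solving the two reaction functions simultaneously: (1 − (0.25)(0.25))p_{Streamly} = 25.25 + 0.25·27.25, so 0.9375p_{Streamly} = 32.0625 and p_{Streamly} = 34.2.
Then p_{Vidio} = 27.25 + 0.25·34.2 = 35.8.

34.2, 35.8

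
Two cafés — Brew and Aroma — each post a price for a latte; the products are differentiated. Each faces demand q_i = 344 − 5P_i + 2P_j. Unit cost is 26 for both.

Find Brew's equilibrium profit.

5527.8125

Brew's profit: π = (P_{Brew} − 26)(344 − 5P_{Brew} + 2P_{Aroma}).
∂π/∂P_{Brew} = 474 − 10P_{Brew} + 2P_{Aroma} = 0 ⇒ P_{Brew} = 47.4 + 0.2P_{Aroma}.
The game is symmetric, so in equilibrium P_{Aroma} = P_{Brew}: the reaction function gives 0.8P_{Brew} = 47.4, hence P_{Brew} = 59.25.
q_{Brew} = 344 − 5·59.25 + 2·59.25 = 166.25.
Profit = (59.25 − 26)·166.25 = 5527.8125.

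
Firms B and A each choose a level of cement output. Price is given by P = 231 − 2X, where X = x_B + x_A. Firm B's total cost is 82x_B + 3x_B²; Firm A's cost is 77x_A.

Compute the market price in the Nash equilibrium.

146

Firm B's profit: π = x_B(231 − 2(x_B + x_A)) − 82x_B − 3x_B².
∂π/∂x_B = 149 − 10x_B − 2x_A = 0, so x_B = 14.9 − 0.2x_A.
For A: ∂π/∂x_A = 154 − 4x_A − 2x_B = 0 ⇒ x_A = 38.5 − 0.5x_B.
Plugging x_A into B's best response: x_B = 14.9 − 0.2(38.5 − 0.5x_B) ⇒ 0.9x_B = 7.2, so x_B = 8.
Then x_A = 38.5 − 0.5·8 = 34.5.
Equilibrium price: P = 231 − 2·42.5 = 146.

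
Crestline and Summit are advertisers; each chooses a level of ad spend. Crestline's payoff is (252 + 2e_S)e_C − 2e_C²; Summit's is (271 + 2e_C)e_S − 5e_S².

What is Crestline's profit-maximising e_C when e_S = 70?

98

Expanding Crestline's payoff: 252e_C + 2e_Se_C − 2e_C².
∂π/∂e_C = 252 + 2e_S − 4e_C = 0, so e_C = 63 + 0.5e_S.
At e_S = 70: e_C = 63 + 0.5·70 = 98.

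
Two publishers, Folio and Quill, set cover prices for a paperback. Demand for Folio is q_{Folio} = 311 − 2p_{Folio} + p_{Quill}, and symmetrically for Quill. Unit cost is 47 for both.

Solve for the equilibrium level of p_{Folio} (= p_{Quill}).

135

Folio's profit: π = (p_{Folio} − 47)(311 − 2p_{Folio} + p_{Quill}).
∂π/∂p_{Folio} = 405 − 4p_{Folio} + p_{Quill} = 0 ⇒ p_{Folio} = 101.25 + 0.25p_{Quill}.
Setting p_{Folio} = p_{Quill} in the reaction function: p_{Folio} = 101.25 + 0.25p_{Folio}, so p_{Folio} = 101.25 / 0.75 = 135.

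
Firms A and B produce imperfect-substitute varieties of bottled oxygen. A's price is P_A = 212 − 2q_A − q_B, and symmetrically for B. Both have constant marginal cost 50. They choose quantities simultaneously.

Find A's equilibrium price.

Firm A's profit: π = q_A(212 − 2q_A − q_B) − 50q_A.
∂π/∂q_A = 162 − 4q_A − q_B = 0 ⇒ q_A = 40.5 − 0.25q_B.
By symmetry q_B = q_A; substituting into the reaction function, 1.25q_A = 40.5 and q_A = 32.4.
P_A = 212 − 2·32.4 − 32.4 = 114.8.

114.8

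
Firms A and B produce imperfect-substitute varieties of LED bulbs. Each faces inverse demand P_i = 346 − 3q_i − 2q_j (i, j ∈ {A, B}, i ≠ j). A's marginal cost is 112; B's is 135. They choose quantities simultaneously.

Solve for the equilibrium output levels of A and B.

Firm A's profit: π = q_A(346 − 3q_A − 2q_B) − 112q_A.
∂π/∂q_A = 234 − 6q_A − 2q_B = 0 ⇒ q_A = 39 − (1/3)q_B.
Similarly q_B = 211/6 − (1/3)q_A.
Solving the two reaction functions simultaneously: (1 − (−1/3)(−1/3))q_A = 39 − (1/3)·(211/6), so (8/9)q_A = 491/18 and q_A = 30.6875.
Then q_B = 211/6 − (1/3)·30.6875 = 24.9375.

30.6875, 24.9375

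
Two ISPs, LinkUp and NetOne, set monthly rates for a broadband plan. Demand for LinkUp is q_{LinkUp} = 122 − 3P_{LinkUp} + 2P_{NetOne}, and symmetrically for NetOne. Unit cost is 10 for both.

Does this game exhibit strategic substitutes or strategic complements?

LinkUp's profit: π = (P_{LinkUp} − 10)(122 − 3P_{LinkUp} + 2P_{NetOne}).
∂π/∂P_{LinkUp} = 152 − 6P_{LinkUp} + 2P_{NetOne} = 0 ⇒ P_{LinkUp} = 76/3 + (1/3)P_{NetOne}.
The best-response slope dP_{LinkUp}/dP_{NetOne} = 1/3 > 0: the reaction function is upward-sloping, so the choices are strategic complements.

strategic complements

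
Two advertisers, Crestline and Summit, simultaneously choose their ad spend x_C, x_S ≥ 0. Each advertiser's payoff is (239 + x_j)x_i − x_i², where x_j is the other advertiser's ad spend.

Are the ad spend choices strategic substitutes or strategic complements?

Crestline's payoff is (239 + x_S)x_C − x_C².
∂π/∂x_C = 239 + x_S − 2x_C = 0, so x_C = 119.5 + 0.5x_S.
The best-response slope dx_C/dx_S = 0.5 > 0: the reaction function is upward-sloping, so the choices are strategic complements.

strategic complements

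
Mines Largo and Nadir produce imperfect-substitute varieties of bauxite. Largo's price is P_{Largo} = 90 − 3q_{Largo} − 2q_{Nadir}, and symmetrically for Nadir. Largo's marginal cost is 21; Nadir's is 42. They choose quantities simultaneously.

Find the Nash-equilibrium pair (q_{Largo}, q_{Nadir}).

Mine Largo's profit: π = q_{Largo}(90 − 3q_{Largo} − 2q_{Nadir}) − 21q_{Largo}.
∂π/∂q_{Largo} = 69 − 6q_{Largo} − 2q_{Nadir} = 0 ⇒ q_{Largo} = 11.5 − (1/3)q_{Nadir}.
Similarly q_{Nadir} = 8 − (1/3)q_{Largo}.
Solving the two reaction functions simultaneously: (1 − (−1/3)(−1/3))q_{Largo} = 11.5 − (1/3)·8, so (8/9)q_{Largo} = 53/6 and q_{Largo} = 9.9375.
Then q_{Nadir} = 8 − (1/3)·9.9375 = 4.6875.

9.9375, 4.6875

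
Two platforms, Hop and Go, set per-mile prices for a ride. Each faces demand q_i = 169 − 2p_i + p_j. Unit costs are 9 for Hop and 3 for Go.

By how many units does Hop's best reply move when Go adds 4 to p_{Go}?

1

Hop's profit: π = (p_{Hop} − 9)(169 − 2p_{Hop} + p_{Go}).
∂π/∂p_{Hop} = 187 − 4p_{Hop} + p_{Go} = 0 ⇒ p_{Hop} = 46.75 + 0.25p_{Go}.
The reaction-function slope is 0.25, so a 4-unit rise in p_{Go} moves p_{Hop} by 0.25 × 4 = 1. Hop's best response rises — the actions are strategic complements.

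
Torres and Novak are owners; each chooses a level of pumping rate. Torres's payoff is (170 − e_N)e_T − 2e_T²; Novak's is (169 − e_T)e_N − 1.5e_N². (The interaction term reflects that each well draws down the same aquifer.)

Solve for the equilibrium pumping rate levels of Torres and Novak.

31, 46

Expanding Torres's payoff: 170e_T − e_Ne_T − 2e_T².
∂π/∂e_T = 170 − e_N − 4e_T = 0, so e_T = 42.5 − 0.25e_N.
Likewise for Novak: e_N = 169/3 − (1/3)e_T.
Solving the two reaction functions simultaneously: (1 − (−0.25)(−1/3))e_T = 42.5 − 0.25·(169/3), so (11/12)e_T = 341/12 and e_T = 31.
Then e_N = 169/3 − (1/3)·31 = 46.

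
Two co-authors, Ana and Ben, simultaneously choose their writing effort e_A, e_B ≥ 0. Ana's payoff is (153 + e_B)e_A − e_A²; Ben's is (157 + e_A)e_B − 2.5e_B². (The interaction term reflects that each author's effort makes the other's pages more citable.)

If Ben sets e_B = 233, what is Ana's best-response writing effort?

Expanding Ana's payoff: 153e_A + e_Be_A − e_A².
∂π/∂e_A = 153 + e_B − 2e_A = 0, so e_A = 76.5 + 0.5e_B.
At e_B = 233: e_A = 76.5 + 0.5·233 = 193.

193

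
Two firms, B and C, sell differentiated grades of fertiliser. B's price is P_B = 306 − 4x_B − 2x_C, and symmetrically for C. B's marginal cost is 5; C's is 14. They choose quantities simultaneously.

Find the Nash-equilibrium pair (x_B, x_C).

Firm B's profit: π = x_B(306 − 4x_B − 2x_C) − 5x_B.
∂π/∂x_B = 301 − 8x_B − 2x_C = 0 ⇒ x_B = 37.625 − 0.25x_C.
Similarly x_C = 36.5 − 0.25x_B.
Plugging x_C into B's best response: x_B = 37.625 − 0.25(36.5 − 0.25x_B) ⇒ 0.9375x_B = 28.5, so x_B = 30.4.
Then x_C = 36.5 − 0.25·30.4 = 28.9.

30.4, 28.9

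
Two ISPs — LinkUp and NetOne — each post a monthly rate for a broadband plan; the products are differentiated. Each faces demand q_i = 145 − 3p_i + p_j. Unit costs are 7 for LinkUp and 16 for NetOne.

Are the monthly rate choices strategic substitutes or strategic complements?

strategic complements

LinkUp's profit: π = (p_{LinkUp} − 7)(145 − 3p_{LinkUp} + p_{NetOne}).
∂π/∂p_{LinkUp} = 166 − 6p_{LinkUp} + p_{NetOne} = 0 ⇒ p_{LinkUp} = 83/3 + (1/6)p_{NetOne}.
The best-response slope dp_{LinkUp}/dp_{NetOne} = 1/6 > 0: the reaction function is upward-sloping, so the choices are strategic complements.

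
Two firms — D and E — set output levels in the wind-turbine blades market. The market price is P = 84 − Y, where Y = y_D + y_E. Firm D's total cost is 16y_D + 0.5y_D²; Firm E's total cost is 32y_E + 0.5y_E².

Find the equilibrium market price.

Firm D's profit: π = y_D(84 − (y_D + y_E)) − 16y_D − 0.5y_D².
∂π/∂y_D = 68 − 3y_D − y_E = 0, so y_D = 68/3 − (1/3)y_E.
By the same steps for E: y_E = 52/3 − (1/3)y_D.
Plugging y_E into D's best response: y_D = 68/3 − (1/3)(52/3 − (1/3)y_D) ⇒ (8/9)y_D = 152/9, so y_D = 19.
Then y_E = 52/3 − (1/3)·19 = 11.
Equilibrium price: P = 84 − 30 = 54.

54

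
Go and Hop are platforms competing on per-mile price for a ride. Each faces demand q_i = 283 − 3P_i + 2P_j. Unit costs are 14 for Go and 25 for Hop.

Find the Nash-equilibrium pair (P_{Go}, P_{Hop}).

83.3125, 87.4375

Go's profit: π = (P_{Go} − 14)(283 − 3P_{Go} + 2P_{Hop}).
∂π/∂P_{Go} = 325 − 6P_{Go} + 2P_{Hop} = 0 ⇒ P_{Go} = 325/6 + (1/3)P_{Hop}.
Similarly P_{Hop} = 179/3 + (1/3)P_{Go}.
Substituting the second reaction function into the first: P_{Go} = 325/6 + (1/3)(179/3 + (1/3)P_{Go}), which gives (8/9)P_{Go} = 1333/18 ⇒ P_{Go} = 83.3125.
Then P_{Hop} = 179/3 + (1/3)·83.3125 = 87.4375.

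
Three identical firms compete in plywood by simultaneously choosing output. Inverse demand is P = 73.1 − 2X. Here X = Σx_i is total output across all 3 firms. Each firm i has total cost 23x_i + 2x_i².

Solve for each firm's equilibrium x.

A representative firm's profit is π_i = x_i(73.1 − 2X) − 23x_i − 2x_i², with X = x_i + Σ_{j≠i} x_j.
First-order condition: 50.1 − 8x_i − 2Σ_{j≠i} x_j = 0.
Imposing symmetry (x_j = x for all j) turns Σ_{j≠i} x_j into 2x, so 50.1 = 12x and x = 4.175.

4.175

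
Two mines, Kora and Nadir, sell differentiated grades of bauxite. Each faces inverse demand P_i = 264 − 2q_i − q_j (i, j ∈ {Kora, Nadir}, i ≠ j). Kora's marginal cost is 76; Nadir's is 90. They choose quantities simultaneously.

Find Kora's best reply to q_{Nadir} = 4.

Mine Kora's profit: π = q_{Kora}(264 − 2q_{Kora} − q_{Nadir}) − 76q_{Kora}.
∂π/∂q_{Kora} = 188 − 4q_{Kora} − q_{Nadir} = 0 ⇒ q_{Kora} = 47 − 0.25q_{Nadir}.
At q_{Nadir} = 4: q_{Kora} = 47 − 0.25·4 = 46.

46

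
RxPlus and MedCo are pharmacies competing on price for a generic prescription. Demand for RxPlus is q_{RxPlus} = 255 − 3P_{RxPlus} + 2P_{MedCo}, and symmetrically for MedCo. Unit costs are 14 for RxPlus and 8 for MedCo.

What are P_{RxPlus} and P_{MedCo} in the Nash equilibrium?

RxPlus's profit: π = (P_{RxPlus} − 14)(255 − 3P_{RxPlus} + 2P_{MedCo}).
∂π/∂P_{RxPlus} = 297 − 6P_{RxPlus} + 2P_{MedCo} = 0 ⇒ P_{RxPlus} = 49.5 + (1/3)P_{MedCo}.
Similarly P_{MedCo} = 46.5 + (1/3)P_{RxPlus}.
Plugging P_{MedCo} into RxPlus's best response: P_{RxPlus} = 49.5 + (1/3)(46.5 + (1/3)P_{RxPlus}) ⇒ (8/9)P_{RxPlus} = 65, so P_{RxPlus} = 73.125.
Then P_{MedCo} = 46.5 + (1/3)·73.125 = 70.875.

73.125, 70.875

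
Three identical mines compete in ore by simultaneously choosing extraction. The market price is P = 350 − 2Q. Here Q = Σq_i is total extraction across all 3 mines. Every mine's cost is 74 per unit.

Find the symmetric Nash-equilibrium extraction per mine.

34.5

A representative mine's profit is π_i = q_i(350 − 2Q) − 74q_i, with Q = q_i + Σ_{j≠i} q_j.
First-order condition: 276 − 4q_i − 2Σ_{j≠i} q_j = 0.
In a symmetric equilibrium every mine chooses the same q, so Σ_{j≠i} q_j = 2q. The condition becomes 276 − 8q = 0, giving q = 276/8 = 34.5.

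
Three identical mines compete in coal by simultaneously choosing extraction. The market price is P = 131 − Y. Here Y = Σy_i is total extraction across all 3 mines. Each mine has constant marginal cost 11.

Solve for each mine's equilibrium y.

30

A representative mine's profit is π_i = y_i(131 − Y) − 11y_i, with Y = y_i + Σ_{j≠i} y_j.
First-order condition: 120 − 2y_i − Σ_{j≠i} y_j = 0.
In a symmetric equilibrium every mine chooses the same y, so Σ_{j≠i} y_j = 2y. The condition becomes 120 − 4y = 0, giving y = 120/4 = 30.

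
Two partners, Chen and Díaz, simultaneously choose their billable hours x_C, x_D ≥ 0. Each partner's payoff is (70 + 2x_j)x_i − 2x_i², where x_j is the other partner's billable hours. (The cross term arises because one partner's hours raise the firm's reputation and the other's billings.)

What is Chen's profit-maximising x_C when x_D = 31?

Chen's payoff is (70 + 2x_D)x_C − 2x_C².
∂π/∂x_C = 70 + 2x_D − 4x_C = 0, so x_C = 17.5 + 0.5x_D.
At x_D = 31: x_C = 17.5 + 0.5·31 = 33.

33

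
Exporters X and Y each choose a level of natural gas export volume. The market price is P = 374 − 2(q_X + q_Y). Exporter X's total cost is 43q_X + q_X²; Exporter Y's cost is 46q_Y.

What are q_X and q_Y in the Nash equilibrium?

Exporter X's profit: π = q_X(374 − 2(q_X + q_Y)) − 43q_X − q_X².
∂π/∂q_X = 331 − 6q_X − 2q_Y = 0, so q_X = 331/6 − (1/3)q_Y.
For Y: ∂π/∂q_Y = 328 − 4q_Y − 2q_X = 0 ⇒ q_Y = 82 − 0.5q_X.
Plugging q_Y into X's best response: q_X = 331/6 − (1/3)(82 − 0.5q_X) ⇒ (5/6)q_X = 167/6, so q_X = 33.4.
Then q_Y = 82 − 0.5·33.4 = 65.3.

33.4, 65.3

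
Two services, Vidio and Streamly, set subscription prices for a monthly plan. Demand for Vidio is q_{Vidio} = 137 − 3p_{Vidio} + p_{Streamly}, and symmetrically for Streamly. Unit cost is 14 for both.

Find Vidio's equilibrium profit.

1425.72

Vidio's profit: π = (p_{Vidio} − 14)(137 − 3p_{Vidio} + p_{Streamly}).
∂π/∂p_{Vidio} = 179 − 6p_{Vidio} + p_{Streamly} = 0 ⇒ p_{Vidio} = 179/6 + (1/6)p_{Streamly}.
By symmetry p_{Streamly} = p_{Vidio}; substituting into the reaction function, (5/6)p_{Vidio} = 179/6 and p_{Vidio} = 35.8.
q_{Vidio} = 137 − 3·35.8 + 35.8 = 65.4.
Profit = (35.8 − 14)·65.4 = 1425.72.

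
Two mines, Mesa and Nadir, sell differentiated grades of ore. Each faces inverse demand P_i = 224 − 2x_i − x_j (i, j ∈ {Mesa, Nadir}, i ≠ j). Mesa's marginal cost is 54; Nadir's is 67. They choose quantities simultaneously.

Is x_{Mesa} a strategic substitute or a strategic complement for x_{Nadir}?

strategic substitutes

Mine Mesa's profit: π = x_{Mesa}(224 − 2x_{Mesa} − x_{Nadir}) − 54x_{Mesa}.
∂π/∂x_{Mesa} = 170 − 4x_{Mesa} − x_{Nadir} = 0 ⇒ x_{Mesa} = 42.5 − 0.25x_{Nadir}.
The best-response slope dx_{Mesa}/dx_{Nadir} = −0.25 < 0: the reaction function is downward-sloping, so the choices are strategic substitutes.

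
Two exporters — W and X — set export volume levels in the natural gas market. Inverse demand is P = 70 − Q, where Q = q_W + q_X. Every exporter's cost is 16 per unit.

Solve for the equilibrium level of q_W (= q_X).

18

Exporter W's profit: π = q_W(70 − (q_W + q_X)) − 16q_W.
∂π/∂q_W = 54 − 2q_W − q_X = 0, so q_W = 27 − 0.5q_X.
Setting q_W = q_X in the reaction function: q_W = 27 − 0.5q_W, so q_W = 27 / 1.5 = 18.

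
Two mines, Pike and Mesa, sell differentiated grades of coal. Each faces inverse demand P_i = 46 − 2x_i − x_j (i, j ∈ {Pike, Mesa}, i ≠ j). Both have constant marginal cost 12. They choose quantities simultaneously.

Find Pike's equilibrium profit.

92.48

Mine Pike's profit: π = x_{Pike}(46 − 2x_{Pike} − x_{Mesa}) − 12x_{Pike}.
∂π/∂x_{Pike} = 34 − 4x_{Pike} − x_{Mesa} = 0 ⇒ x_{Pike} = 8.5 − 0.25x_{Mesa}.
By symmetry x_{Mesa} = x_{Pike}; substituting into the reaction function, 1.25x_{Pike} = 8.5 and x_{Pike} = 6.8.
P_{Pike} = 46 − 2·6.8 − 6.8 = 25.6.
Profit = (25.6 − 12)·6.8 = 92.48.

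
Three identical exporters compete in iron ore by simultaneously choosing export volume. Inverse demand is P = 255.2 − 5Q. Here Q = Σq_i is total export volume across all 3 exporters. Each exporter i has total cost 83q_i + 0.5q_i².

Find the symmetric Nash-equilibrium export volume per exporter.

A representative exporter's profit is π_i = q_i(255.2 − 5Q) − 83q_i − 0.5q_i², with Q = q_i + Σ_{j≠i} q_j.
First-order condition: 172.2 − 11q_i − 5Σ_{j≠i} q_j = 0.
Imposing symmetry (q_j = q for all j) turns Σ_{j≠i} q_j into 2q, so 172.2 = 21q and q = 8.2.

8.2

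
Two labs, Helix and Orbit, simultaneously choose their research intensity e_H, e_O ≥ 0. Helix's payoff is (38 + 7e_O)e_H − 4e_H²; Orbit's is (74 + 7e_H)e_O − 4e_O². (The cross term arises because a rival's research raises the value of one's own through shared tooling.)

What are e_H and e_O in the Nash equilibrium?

Expanding Helix's payoff: 38e_H + 7e_Oe_H − 4e_H².
∂π/∂e_H = 38 + 7e_O − 8e_H = 0, so e_H = 4.75 + 0.875e_O.
Likewise for Orbit: e_O = 9.25 + 0.875e_H.
Plugging e_O into Helix's best response: e_H = 4.75 + 0.875(9.25 + 0.875e_H) ⇒ (15/64)e_H = 411/32, so e_H = 54.8.
Then e_O = 9.25 + 0.875·54.8 = 57.2.

54.8, 57.2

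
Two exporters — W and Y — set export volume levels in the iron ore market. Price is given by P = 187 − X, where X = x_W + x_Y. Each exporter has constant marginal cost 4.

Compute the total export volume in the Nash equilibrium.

Exporter W's profit: π = x_W(187 − (x_W + x_Y)) − 4x_W.
∂π/∂x_W = 183 − 2x_W − x_Y = 0, so x_W = 91.5 − 0.5x_Y.
The game is symmetric, so in equilibrium x_Y = x_W: the reaction function gives 1.5x_W = 91.5, hence x_W = 61.
Total export volume: 61 + 61 = 122.

122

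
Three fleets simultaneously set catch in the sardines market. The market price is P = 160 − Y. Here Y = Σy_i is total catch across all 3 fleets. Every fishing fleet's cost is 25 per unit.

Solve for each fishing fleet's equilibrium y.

33.75

A representative fishing fleet's profit is π_i = y_i(160 − Y) − 25y_i, with Y = y_i + Σ_{j≠i} y_j.
First-order condition: 135 − 2y_i − Σ_{j≠i} y_j = 0.
With identical fishing fleets, set every y_j = y: then 135 − 2y − 2y = 0, i.e. y = 135/4 = 33.75.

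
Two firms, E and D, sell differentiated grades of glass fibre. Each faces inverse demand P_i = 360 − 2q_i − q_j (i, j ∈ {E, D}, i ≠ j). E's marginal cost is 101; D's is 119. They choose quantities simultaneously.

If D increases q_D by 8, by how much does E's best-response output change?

Firm E's profit: π = q_E(360 − 2q_E − q_D) − 101q_E.
∂π/∂q_E = 259 − 4q_E − q_D = 0 ⇒ q_E = 64.75 − 0.25q_D.
The reaction-function slope is −0.25, so an 8-unit rise in q_D moves q_E by −0.25 × 8 = −2. E's best response falls — the actions are strategic substitutes.

-2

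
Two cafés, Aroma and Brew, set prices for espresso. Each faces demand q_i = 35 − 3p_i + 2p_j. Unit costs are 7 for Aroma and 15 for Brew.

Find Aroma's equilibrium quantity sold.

Aroma's profit: π = (p_{Aroma} − 7)(35 − 3p_{Aroma} + 2p_{Brew}).
∂π/∂p_{Aroma} = 56 − 6p_{Aroma} + 2p_{Brew} = 0 ⇒ p_{Aroma} = 28/3 + (1/3)p_{Brew}.
Similarly p_{Brew} = 40/3 + (1/3)p_{Aroma}.
Substituting the second reaction function into the first: p_{Aroma} = 28/3 + (1/3)(40/3 + (1/3)p_{Aroma}), which gives (8/9)p_{Aroma} = 124/9 ⇒ p_{Aroma} = 15.5.
Then p_{Brew} = 40/3 + (1/3)·15.5 = 18.5.
q_{Aroma} = 35 − 3·15.5 + 2·18.5 = 25.5.

25.5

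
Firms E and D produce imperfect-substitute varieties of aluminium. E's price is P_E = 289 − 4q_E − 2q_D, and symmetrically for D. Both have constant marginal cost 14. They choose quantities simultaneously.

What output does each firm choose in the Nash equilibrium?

27.5

Firm E's profit: π = q_E(289 − 4q_E − 2q_D) − 14q_E.
∂π/∂q_E = 275 − 8q_E − 2q_D = 0 ⇒ q_E = 34.375 − 0.25q_D.
Setting q_E = q_D in the reaction function: q_E = 34.375 − 0.25q_E, so q_E = 34.375 / 1.25 = 27.5.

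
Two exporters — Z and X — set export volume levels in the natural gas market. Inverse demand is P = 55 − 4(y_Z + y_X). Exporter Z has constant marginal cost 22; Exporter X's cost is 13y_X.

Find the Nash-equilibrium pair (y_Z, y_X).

Exporter Z's profit: π = y_Z(55 − 4(y_Z + y_X)) − 22y_Z.
∂π/∂y_Z = 33 − 8y_Z − 4y_X = 0, so y_Z = 4.125 − 0.5y_X.
By the same steps for X: y_X = 5.25 − 0.5y_Z.
Substituting the second reaction function into the first: y_Z = 4.125 − 0.5(5.25 − 0.5y_Z), which gives 0.75y_Z = 1.5 ⇒ y_Z = 2.
Then y_X = 5.25 − 0.5·2 = 4.25.

2, 4.25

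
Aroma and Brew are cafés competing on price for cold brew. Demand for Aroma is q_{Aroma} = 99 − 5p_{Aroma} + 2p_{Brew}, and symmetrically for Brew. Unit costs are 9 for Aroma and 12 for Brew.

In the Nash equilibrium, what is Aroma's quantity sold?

46.5625

Aroma's profit: π = (p_{Aroma} − 9)(99 − 5p_{Aroma} + 2p_{Brew}).
∂π/∂p_{Aroma} = 144 − 10p_{Aroma} + 2p_{Brew} = 0 ⇒ p_{Aroma} = 14.4 + 0.2p_{Brew}.
Similarly p_{Brew} = 15.9 + 0.2p_{Aroma}.
Substituting the second reaction function into the first: p_{Aroma} = 14.4 + 0.2(15.9 + 0.2p_{Aroma}), which gives 0.96p_{Aroma} = 17.58 ⇒ p_{Aroma} = 18.3125.
Then p_{Brew} = 15.9 + 0.2·18.3125 = 19.5625.
q_{Aroma} = 99 − 5·18.3125 + 2·19.5625 = 46.5625.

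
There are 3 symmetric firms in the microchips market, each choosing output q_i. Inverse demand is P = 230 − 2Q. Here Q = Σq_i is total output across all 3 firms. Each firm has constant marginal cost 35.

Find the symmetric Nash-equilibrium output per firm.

24.375

A representative firm's profit is π_i = q_i(230 − 2Q) − 35q_i, with Q = q_i + Σ_{j≠i} q_j.
First-order condition: 195 − 4q_i − 2Σ_{j≠i} q_j = 0.
Imposing symmetry (q_j = q for all j) turns Σ_{j≠i} q_j into 2q, so 195 = 8q and q = 24.375.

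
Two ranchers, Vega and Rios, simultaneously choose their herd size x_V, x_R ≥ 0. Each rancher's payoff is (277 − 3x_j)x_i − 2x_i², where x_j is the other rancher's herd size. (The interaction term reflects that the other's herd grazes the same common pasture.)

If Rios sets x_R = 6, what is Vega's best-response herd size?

64.75

Vega's payoff is (277 − 3x_R)x_V − 2x_V².
∂π/∂x_V = 277 − 3x_R − 4x_V = 0, so x_V = 69.25 − 0.75x_R.
At x_R = 6: x_V = 69.25 − 0.75·6 = 64.75.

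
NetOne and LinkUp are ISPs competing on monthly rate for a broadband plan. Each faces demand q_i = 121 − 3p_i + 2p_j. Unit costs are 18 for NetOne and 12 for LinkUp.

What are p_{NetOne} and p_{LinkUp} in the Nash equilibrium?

NetOne's profit: π = (p_{NetOne} − 18)(121 − 3p_{NetOne} + 2p_{LinkUp}).
∂π/∂p_{NetOne} = 175 − 6p_{NetOne} + 2p_{LinkUp} = 0 ⇒ p_{NetOne} = 175/6 + (1/3)p_{LinkUp}.
Similarly p_{LinkUp} = 157/6 + (1/3)p_{NetOne}.
Solving the two reaction functions simultaneously: (1 − (1/3)(1/3))p_{NetOne} = 175/6 + (1/3)·(157/6), so (8/9)p_{NetOne} = 341/9 and p_{NetOne} = 42.625.
Then p_{LinkUp} = 157/6 + (1/3)·42.625 = 40.375.

42.625, 40.375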